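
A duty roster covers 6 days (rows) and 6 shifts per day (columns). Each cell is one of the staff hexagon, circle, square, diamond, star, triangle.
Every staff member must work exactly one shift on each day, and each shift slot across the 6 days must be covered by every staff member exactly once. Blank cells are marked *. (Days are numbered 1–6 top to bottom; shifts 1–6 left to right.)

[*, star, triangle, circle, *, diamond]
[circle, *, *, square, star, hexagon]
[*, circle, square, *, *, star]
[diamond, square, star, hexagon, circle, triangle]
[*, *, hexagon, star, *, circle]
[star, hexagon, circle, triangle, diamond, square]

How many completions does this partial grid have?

Day 1, shift 1: eliminating its day and shift leaves {hexagon, square}.
Day 1, shift 5: eliminating its day and shift leaves {hexagon, square}.
Day 2, shift 2: eliminating its day and shift leaves {diamond, triangle}.
Day 2, shift 3: eliminating its day and shift leaves {diamond}.
Day 3, shift 1: eliminating its day and shift leaves {hexagon, triangle}.
Day 3, shift 4: eliminating its day and shift leaves {diamond}.
Day 3, shift 5: eliminating its day and shift leaves {hexagon, triangle}.
Day 5, shift 1: eliminating its day and shift leaves {square, triangle}.
Day 5, shift 2: eliminating its day and shift leaves {diamond, triangle}.
Day 5, shift 5: eliminating its day and shift leaves {square, triangle}.
Enumerating the assignments across these blanks that avoid any day or shift repeat gives 2 completions.

2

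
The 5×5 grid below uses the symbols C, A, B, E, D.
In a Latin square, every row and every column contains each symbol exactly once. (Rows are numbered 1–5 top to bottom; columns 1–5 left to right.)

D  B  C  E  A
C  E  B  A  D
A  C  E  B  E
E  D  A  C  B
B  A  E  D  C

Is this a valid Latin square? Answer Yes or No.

No

Column 3 contains E twice (at rows 3 and 5), so it is not a permutation.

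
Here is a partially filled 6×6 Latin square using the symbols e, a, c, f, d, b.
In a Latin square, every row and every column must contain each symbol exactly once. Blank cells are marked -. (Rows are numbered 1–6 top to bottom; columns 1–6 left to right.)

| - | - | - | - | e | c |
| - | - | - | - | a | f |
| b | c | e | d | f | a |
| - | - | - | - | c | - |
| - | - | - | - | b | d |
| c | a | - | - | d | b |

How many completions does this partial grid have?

Row 1, column 1: eliminating its row and column leaves {a, f, d}.
Row 1, column 2: eliminating its row and column leaves {f, d, b}.
Row 1, column 3: eliminating its row and column leaves {a, f, d, b}.
Row 1, column 4: eliminating its row and column leaves {a, f, b}.
Row 2, column 1: eliminating its row and column leaves {e, d}.
Row 2, column 2: eliminating its row and column leaves {e, d, b}.
Row 2, column 3: eliminating its row and column leaves {c, d, b}.
Row 2, column 4: eliminating its row and column leaves {e, c, b}.
Row 4, column 1: eliminating its row and column leaves {e, a, f, d}.
Row 4, column 2: eliminating its row and column leaves {e, f, d, b}.
Row 4, column 3: eliminating its row and column leaves {a, f, d, b}.
Row 4, column 4: eliminating its row and column leaves {e, a, f, b}.
Row 4, column 6: eliminating its row and column leaves {e}.
Row 5, column 1: eliminating its row and column leaves {e, a, f}.
Row 5, column 2: eliminating its row and column leaves {e, f}.
Row 5, column 3: eliminating its row and column leaves {a, c, f}.
Row 5, column 4: eliminating its row and column leaves {e, a, c, f}.
Row 6, column 3: eliminating its row and column leaves {f}.
Row 6, column 4: eliminating its row and column leaves {e, f}.
Enumerating the assignments across these blanks that avoid any row or column repeat gives 20 completions.

20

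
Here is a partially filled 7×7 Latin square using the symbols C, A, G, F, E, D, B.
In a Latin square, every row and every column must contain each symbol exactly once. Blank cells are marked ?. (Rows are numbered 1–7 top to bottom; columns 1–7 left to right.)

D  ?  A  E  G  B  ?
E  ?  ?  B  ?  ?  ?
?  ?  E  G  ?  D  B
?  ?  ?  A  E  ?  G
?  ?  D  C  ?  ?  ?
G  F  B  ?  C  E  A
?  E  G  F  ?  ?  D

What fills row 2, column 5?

Row 1, column 2: row 1 has {A, G, E, D, B} and column 2 has {F, E}, leaving only C.
Row 1, column 7: row 1 has {C, A, G, E, D, B} and column 7 has {A, G, D, B}, leaving only F.
Row 2, column 7: row 2 has {E, B} and column 7 has {A, G, F, D, B}, leaving only C.
Row 2, column 3: row 2 has {C, E, B} and column 3 has {A, G, E, D, B}, leaving only F.
Row 3, column 2: row 3 has {G, E, D, B} and column 2 has {C, F, E}, leaving only A.
Row 3, column 5: row 3 has {A, G, E, D, B} and column 5 has {C, G, E}, leaving only F.
Row 3, column 1: row 3 has {A, G, F, E, D, B} and column 1 has {G, E, D}, leaving only C.
Row 4, column 3: row 4 has {A, G, E} and column 3 has {A, G, F, E, D, B}, leaving only C.
Row 4, column 6: row 4 has {C, A, G, E} and column 6 has {E, D, B}, leaving only F.
Row 4, column 1: row 4 has {C, A, G, F, E} and column 1 has {C, G, E, D}, leaving only B.
Row 4, column 2: row 4 has {C, A, G, F, E, B} and column 2 has {C, A, F, E}, leaving only D.
Row 2, column 2: row 2 has {C, F, E, B} and column 2 has {C, A, F, E, D}, leaving only G.
Row 2, column 6: row 2 has {C, G, F, E, B} and column 6 has {F, E, D, B}, leaving only A.
Row 2 already has {C, A, G, F, E, B} and column 5 already has {C, G, F, E}, so row 2, column 5 must be D.

D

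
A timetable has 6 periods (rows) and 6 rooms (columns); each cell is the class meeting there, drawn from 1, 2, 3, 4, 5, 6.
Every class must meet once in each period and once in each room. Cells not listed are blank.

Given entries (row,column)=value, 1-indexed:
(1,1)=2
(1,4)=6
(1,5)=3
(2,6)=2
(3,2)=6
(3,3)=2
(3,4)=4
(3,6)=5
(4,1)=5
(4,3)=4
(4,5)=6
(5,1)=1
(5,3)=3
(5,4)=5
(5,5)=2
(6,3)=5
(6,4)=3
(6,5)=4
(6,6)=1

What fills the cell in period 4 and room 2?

1

Period 1, room 3: period 1 has {2, 3, 6} and room 3 has {2, 3, 4, 5}, leaving only 1.
Period 1, room 6: period 1 has {1, 2, 3, 6} and room 6 has {1, 2, 5}, leaving only 4.
Period 1, room 2: period 1 has {1, 2, 3, 4, 6} and room 2 has {6}, leaving only 5.
Period 2, room 3: period 2 has {2} and room 3 has {1, 2, 3, 4, 5}, leaving only 6.
Period 2, room 4: period 2 has {2, 6} and room 4 has {3, 4, 5, 6}, leaving only 1.
Period 2, room 5: period 2 has {1, 2, 6} and room 5 has {2, 3, 4, 6}, leaving only 5.
Period 3, room 1: period 3 has {2, 4, 5, 6} and room 1 has {1, 2, 5}, leaving only 3.
Period 2, room 1: period 2 has {1, 2, 5, 6} and room 1 has {1, 2, 3, 5}, leaving only 4.
Period 2, room 2: period 2 has {1, 2, 4, 5, 6} and room 2 has {5, 6}, leaving only 3.
Period 3, room 5: period 3 has {2, 3, 4, 5, 6} and room 5 has {2, 3, 4, 5, 6}, leaving only 1.
Period 4, room 4: period 4 has {4, 5, 6} and room 4 has {1, 3, 4, 5, 6}, leaving only 2.
Period 4 already has {2, 4, 5, 6} and room 2 already has {3, 5, 6}, so period 4, room 2 must be 1.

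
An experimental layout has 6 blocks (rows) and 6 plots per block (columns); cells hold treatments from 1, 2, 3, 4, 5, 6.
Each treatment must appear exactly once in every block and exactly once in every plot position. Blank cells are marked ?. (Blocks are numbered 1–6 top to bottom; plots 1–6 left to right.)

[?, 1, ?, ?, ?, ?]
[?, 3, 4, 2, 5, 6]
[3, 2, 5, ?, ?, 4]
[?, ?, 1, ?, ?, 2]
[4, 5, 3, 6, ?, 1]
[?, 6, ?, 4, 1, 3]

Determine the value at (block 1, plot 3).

6

Block 1, plot 6: block 1 has {1} and plot 6 has {1, 2, 3, 4, 6}, leaving only 5.
Block 1, plot 4: block 1 has {1, 5} and plot 4 has {2, 4, 6}, leaving only 3.
Block 2, plot 1: block 2 has {2, 3, 4, 5, 6} and plot 1 has {3, 4}, leaving only 1.
Block 3, plot 4: block 3 has {2, 3, 4, 5} and plot 4 has {2, 3, 4, 6}, leaving only 1.
Block 3, plot 5: block 3 has {1, 2, 3, 4, 5} and plot 5 has {1, 5}, leaving only 6.
Block 4, plot 2: block 4 has {1, 2} and plot 2 has {1, 2, 3, 5, 6}, leaving only 4.
Block 4, plot 4: block 4 has {1, 2, 4} and plot 4 has {1, 2, 3, 4, 6}, leaving only 5.
Block 4, plot 1: block 4 has {1, 2, 4, 5} and plot 1 has {1, 3, 4}, leaving only 6.
Block 1, plot 1: block 1 has {1, 3, 5} and plot 1 has {1, 3, 4, 6}, leaving only 2.
Block 1 already has {1, 2, 3, 5} and plot 3 already has {1, 3, 4, 5}, so block 1, plot 3 must be 6.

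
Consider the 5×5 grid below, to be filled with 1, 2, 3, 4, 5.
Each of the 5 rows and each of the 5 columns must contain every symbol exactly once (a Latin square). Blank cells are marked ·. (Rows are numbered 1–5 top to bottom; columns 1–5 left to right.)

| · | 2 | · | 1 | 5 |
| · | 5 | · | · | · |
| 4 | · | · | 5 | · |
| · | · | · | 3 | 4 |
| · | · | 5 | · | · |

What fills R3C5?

2

Row 1, column 1: row 1 has {1, 2, 5} and column 1 has {4}, leaving only 3.
Row 1, column 3: row 1 has {1, 2, 3, 5} and column 3 has {5}, leaving only 4.
Row 4, column 2: row 4 has {3, 4} and column 2 has {2, 5}, leaving only 1.
Row 3, column 2: row 3 has {4, 5} and column 2 has {1, 2, 5}, leaving only 3.
Row 4, column 3: row 4 has {1, 3, 4} and column 3 has {4, 5}, leaving only 2.
Row 3, column 3: row 3 has {3, 4, 5} and column 3 has {2, 4, 5}, leaving only 1.
Row 3 already has {1, 3, 4, 5} and column 5 already has {4, 5}, so row 3, column 5 must be 2.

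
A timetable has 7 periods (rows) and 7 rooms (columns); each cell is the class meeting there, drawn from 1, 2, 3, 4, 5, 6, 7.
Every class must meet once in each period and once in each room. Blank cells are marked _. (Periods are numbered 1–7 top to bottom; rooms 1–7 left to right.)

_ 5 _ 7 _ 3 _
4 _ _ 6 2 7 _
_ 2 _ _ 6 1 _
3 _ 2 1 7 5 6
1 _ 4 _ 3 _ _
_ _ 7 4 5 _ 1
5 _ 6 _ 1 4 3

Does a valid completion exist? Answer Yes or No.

Yes

No period or room among the givens repeats a symbol, and propagating forced cells runs into no contradiction.
One valid completion exists (for instance, 6 5 1 7 4 3 2 / 4 1 3 6 2 7 5 / 7 2 5 3 6 1 4 / 3 4 2 1 7 5 6 / 1 6 4 5 3 2 7 / 2 3 7 4 5 6 1 / 5 7 6 2 1 4 3).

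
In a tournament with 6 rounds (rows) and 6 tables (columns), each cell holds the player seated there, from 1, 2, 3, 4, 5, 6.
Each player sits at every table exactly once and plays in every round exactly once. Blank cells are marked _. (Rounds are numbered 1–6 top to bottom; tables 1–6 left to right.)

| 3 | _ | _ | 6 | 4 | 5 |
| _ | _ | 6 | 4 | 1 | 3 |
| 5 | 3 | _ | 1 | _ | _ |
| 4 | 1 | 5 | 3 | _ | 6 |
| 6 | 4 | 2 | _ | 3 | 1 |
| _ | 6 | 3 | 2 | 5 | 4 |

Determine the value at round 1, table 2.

Round 1 already has {3, 4, 5, 6} and table 2 already has {1, 3, 4, 6}, so round 1, table 2 must be 2.

2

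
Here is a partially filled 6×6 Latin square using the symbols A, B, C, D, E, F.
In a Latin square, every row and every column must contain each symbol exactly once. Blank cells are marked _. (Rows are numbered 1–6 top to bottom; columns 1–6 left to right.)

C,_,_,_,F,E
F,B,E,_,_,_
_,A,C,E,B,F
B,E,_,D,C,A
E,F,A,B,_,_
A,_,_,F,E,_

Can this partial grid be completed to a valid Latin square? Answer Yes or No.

No row or column among the givens repeats a symbol, and propagating forced cells runs into no contradiction.
One valid completion exists (for instance, C D B A F E / F B E C A D / D A C E B F / B E F D C A / E F A B D C / A C D F E B).

Yes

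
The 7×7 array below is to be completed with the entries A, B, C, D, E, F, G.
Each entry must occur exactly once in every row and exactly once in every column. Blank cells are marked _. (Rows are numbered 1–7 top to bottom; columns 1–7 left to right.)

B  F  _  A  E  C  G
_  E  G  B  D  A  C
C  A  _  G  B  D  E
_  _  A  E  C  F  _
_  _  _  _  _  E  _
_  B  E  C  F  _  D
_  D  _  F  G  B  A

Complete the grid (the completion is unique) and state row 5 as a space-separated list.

Row 5, column 4: row 5 has {E} and column 4 has {A, B, C, E, F, G}, leaving only D.
Row 5, column 5: row 5 has {D, E} and column 5 has {B, C, D, E, F, G}, leaving only A.
Row 1, column 3: row 1 has {A, B, C, E, F, G} and column 3 has {A, E, G}, leaving only D.
Row 2, column 1: row 2 has {A, B, C, D, E, G} and column 1 has {B, C}, leaving only F.
Row 5, column 1: row 5 has {A, D, E} and column 1 has {B, C, F}, leaving only G.
Row 5, column 2: row 5 has {A, D, E, G} and column 2 has {A, B, D, E, F}, leaving only C.
Row 3, column 3: row 3 has {A, B, C, D, E, G} and column 3 has {A, D, E, G}, leaving only F.
Row 5, column 3: row 5 has {A, C, D, E, G} and column 3 has {A, D, E, F, G}, leaving only B.
Row 5, column 7: row 5 has {A, B, C, D, E, G} and column 7 has {A, C, D, E, G}, leaving only F.
So row 5 reads: G C B D A E F.

G C B D A E F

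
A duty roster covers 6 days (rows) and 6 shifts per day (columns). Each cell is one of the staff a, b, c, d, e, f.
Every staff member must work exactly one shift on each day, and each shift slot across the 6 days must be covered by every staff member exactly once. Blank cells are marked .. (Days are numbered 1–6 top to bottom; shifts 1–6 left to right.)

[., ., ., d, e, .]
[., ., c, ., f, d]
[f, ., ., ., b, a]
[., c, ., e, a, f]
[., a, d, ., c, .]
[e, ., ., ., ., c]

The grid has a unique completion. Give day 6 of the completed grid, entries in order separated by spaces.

e b f a d c

Day 6, shift 5: day 6 has {c, e} and shift 5 has {a, b, c, e, f}, leaving only d.
Day 1, shift 6: day 1 has {d, e} and shift 6 has {a, c, d, f}, leaving only b.
Day 1, shift 2: day 1 has {b, d, e} and shift 2 has {a, c}, leaving only f.
Day 6, shift 2: day 6 has {c, d, e} and shift 2 has {a, c, f}, leaving only b.
Day 1, shift 3: day 1 has {b, d, e, f} and shift 3 has {c, d}, leaving only a.
Day 6, shift 3: day 6 has {b, c, d, e} and shift 3 has {a, c, d}, leaving only f.
Day 6, shift 4: day 6 has {b, c, d, e, f} and shift 4 has {d, e}, leaving only a.
So day 6 reads: e b f a d c.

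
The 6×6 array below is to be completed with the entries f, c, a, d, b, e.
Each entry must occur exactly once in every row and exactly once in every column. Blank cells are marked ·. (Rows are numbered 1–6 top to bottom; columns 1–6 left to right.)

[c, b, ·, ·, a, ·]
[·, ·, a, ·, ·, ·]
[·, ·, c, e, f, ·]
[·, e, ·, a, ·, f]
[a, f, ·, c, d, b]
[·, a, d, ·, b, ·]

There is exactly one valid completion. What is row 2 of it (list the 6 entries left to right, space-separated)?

f c a b e d

Row 3, column 2: row 3 has {f, c, e} and column 2 has {f, a, b, e}, leaving only d.
Row 2, column 2: row 2 has {a} and column 2 has {f, a, d, b, e}, leaving only c.
Row 2, column 5: row 2 has {c, a} and column 5 has {f, a, d, b}, leaving only e.
Row 2, column 6: row 2 has {c, a, e} and column 6 has {f, b}, leaving only d.
Row 1, column 6: row 1 has {c, a, b} and column 6 has {f, d, b}, leaving only e.
Row 1, column 3: row 1 has {c, a, b, e} and column 3 has {c, a, d}, leaving only f.
Row 1, column 4: row 1 has {f, c, a, b, e} and column 4 has {c, a, e}, leaving only d.
Row 3, column 1: row 3 has {f, c, d, e} and column 1 has {c, a}, leaving only b.
Row 2, column 1: row 2 has {c, a, d, e} and column 1 has {c, a, b}, leaving only f.
Row 2, column 4: row 2 has {f, c, a, d, e} and column 4 has {c, a, d, e}, leaving only b.
So row 2 reads: f c a b e d.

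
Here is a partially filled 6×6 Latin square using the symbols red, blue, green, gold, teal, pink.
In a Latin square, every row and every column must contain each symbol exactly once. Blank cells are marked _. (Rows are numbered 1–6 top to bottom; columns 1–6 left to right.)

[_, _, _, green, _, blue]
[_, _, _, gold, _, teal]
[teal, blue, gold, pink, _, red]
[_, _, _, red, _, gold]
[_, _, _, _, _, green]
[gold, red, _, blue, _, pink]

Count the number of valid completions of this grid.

Row 1, column 1: eliminating its row and column leaves {red, pink}.
Row 1, column 2: eliminating its row and column leaves {gold, teal, pink}.
Row 1, column 3: eliminating its row and column leaves {red, teal, pink}.
Row 1, column 5: eliminating its row and column leaves {red, gold, teal, pink}.
Row 2, column 1: eliminating its row and column leaves {red, blue, green, pink}.
Row 2, column 2: eliminating its row and column leaves {green, pink}.
Row 2, column 3: eliminating its row and column leaves {red, blue, green, pink}.
Row 2, column 5: eliminating its row and column leaves {red, blue, green, pink}.
Row 3, column 5: eliminating its row and column leaves {green}.
Row 4, column 1: eliminating its row and column leaves {blue, green, pink}.
Row 4, column 2: eliminating its row and column leaves {green, teal, pink}.
Row 4, column 3: eliminating its row and column leaves {blue, green, teal, pink}.
Row 4, column 5: eliminating its row and column leaves {blue, green, teal, pink}.
Row 5, column 1: eliminating its row and column leaves {red, blue, pink}.
Row 5, column 2: eliminating its row and column leaves {gold, teal, pink}.
Row 5, column 3: eliminating its row and column leaves {red, blue, teal, pink}.
Row 5, column 4: eliminating its row and column leaves {teal}.
Row 5, column 5: eliminating its row and column leaves {red, blue, gold, teal, pink}.
Row 6, column 3: eliminating its row and column leaves {green, teal}.
Row 6, column 5: eliminating its row and column leaves {green, teal}.
Enumerating the assignments across these blanks that avoid any row or column repeat gives 16 completions.

16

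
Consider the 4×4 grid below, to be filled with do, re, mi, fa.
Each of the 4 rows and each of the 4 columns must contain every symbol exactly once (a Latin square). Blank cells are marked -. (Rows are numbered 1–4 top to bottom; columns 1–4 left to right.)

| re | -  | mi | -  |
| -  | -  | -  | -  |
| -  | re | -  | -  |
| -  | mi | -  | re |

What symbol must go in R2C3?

Row 2, column 3 is narrowed to {do, re, fa}.
If it were do, then row 2, column 4 would be left with no valid symbol.
If it were fa, then row 2, column 4 would be left with no valid symbol.
So row 2, column 3 must be re.

re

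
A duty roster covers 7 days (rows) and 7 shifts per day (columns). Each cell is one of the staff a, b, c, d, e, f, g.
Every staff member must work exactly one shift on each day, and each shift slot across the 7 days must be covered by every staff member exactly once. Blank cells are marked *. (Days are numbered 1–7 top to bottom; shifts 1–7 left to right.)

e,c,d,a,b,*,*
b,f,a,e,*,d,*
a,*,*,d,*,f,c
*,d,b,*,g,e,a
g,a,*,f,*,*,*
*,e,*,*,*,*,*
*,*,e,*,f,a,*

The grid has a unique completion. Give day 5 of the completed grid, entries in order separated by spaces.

Day 5, shift 3: day 5 has {a, f, g} and shift 3 has {a, b, d, e}, leaving only c.
Day 5, shift 6: day 5 has {a, c, f, g} and shift 6 has {a, d, e, f}, leaving only b.
Day 1, shift 6: day 1 has {a, b, c, d, e} and shift 6 has {a, b, d, e, f}, leaving only g.
Day 1, shift 7: day 1 has {a, b, c, d, e, g} and shift 7 has {a, c}, leaving only f.
Day 2, shift 5: day 2 has {a, b, d, e, f} and shift 5 has {b, f, g}, leaving only c.
Day 2, shift 7: day 2 has {a, b, c, d, e, f} and shift 7 has {a, c, f}, leaving only g.
Day 3, shift 3: day 3 has {a, c, d, f} and shift 3 has {a, b, c, d, e}, leaving only g.
Day 3, shift 2: day 3 has {a, c, d, f, g} and shift 2 has {a, c, d, e, f}, leaving only b.
Day 3, shift 5: day 3 has {a, b, c, d, f, g} and shift 5 has {b, c, f, g}, leaving only e.
Day 5, shift 5: day 5 has {a, b, c, f, g} and shift 5 has {b, c, e, f, g}, leaving only d.
Day 5, shift 7: day 5 has {a, b, c, d, f, g} and shift 7 has {a, c, f, g}, leaving only e.
So day 5 reads: g a c f d b e.

g a c f d b e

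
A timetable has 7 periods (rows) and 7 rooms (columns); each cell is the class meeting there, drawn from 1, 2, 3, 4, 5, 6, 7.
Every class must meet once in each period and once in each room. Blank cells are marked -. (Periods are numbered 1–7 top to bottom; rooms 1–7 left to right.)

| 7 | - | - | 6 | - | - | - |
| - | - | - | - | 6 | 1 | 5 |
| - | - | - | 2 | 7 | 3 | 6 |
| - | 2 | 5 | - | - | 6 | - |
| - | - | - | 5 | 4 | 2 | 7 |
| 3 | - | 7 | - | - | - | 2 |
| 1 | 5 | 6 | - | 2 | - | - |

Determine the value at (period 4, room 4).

7

Period 4, room 1: period 4 has {2, 5, 6} and room 1 has {1, 3, 7}, leaving only 4.
Period 2, room 1: period 2 has {1, 5, 6} and room 1 has {1, 3, 4, 7}, leaving only 2.
Period 3, room 1: period 3 has {2, 3, 6, 7} and room 1 has {1, 2, 3, 4, 7}, leaving only 5.
Period 5, room 1: period 5 has {2, 4, 5, 7} and room 1 has {1, 2, 3, 4, 5, 7}, leaving only 6.
Period 4, room 4 is narrowed to {1, 3, 7}.
If it were 1, then period 4, room 7 would be left with no valid symbol.
If it were 3, then period 4, room 7 would be left with no valid symbol.
So period 4, room 4 must be 7.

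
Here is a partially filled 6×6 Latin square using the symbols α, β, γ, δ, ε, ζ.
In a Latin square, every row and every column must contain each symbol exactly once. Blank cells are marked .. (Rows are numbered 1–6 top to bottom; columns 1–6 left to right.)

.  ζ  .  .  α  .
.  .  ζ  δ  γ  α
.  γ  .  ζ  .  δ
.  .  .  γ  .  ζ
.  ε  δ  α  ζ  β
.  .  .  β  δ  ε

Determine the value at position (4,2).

Row 1, column 4: row 1 has {α, ζ} and column 4 has {α, β, γ, δ, ζ}, leaving only ε.
Row 1, column 6: row 1 has {α, ε, ζ} and column 6 has {α, β, δ, ε, ζ}, leaving only γ.
Row 1, column 3: row 1 has {α, γ, ε, ζ} and column 3 has {δ, ζ}, leaving only β.
Row 1, column 1: row 1 has {α, β, γ, ε, ζ} and column 1 has {}, leaving only δ.
Row 2, column 2: row 2 has {α, γ, δ, ζ} and column 2 has {γ, ε, ζ}, leaving only β.
Row 2, column 1: row 2 has {α, β, γ, δ, ζ} and column 1 has {δ}, leaving only ε.
Row 5, column 1: row 5 has {α, β, δ, ε, ζ} and column 1 has {δ, ε}, leaving only γ.
Row 6, column 2: row 6 has {β, δ, ε} and column 2 has {β, γ, ε, ζ}, leaving only α.
Row 4 already has {γ, ζ} and column 2 already has {α, β, γ, ε, ζ}, so row 4, column 2 must be δ.

δ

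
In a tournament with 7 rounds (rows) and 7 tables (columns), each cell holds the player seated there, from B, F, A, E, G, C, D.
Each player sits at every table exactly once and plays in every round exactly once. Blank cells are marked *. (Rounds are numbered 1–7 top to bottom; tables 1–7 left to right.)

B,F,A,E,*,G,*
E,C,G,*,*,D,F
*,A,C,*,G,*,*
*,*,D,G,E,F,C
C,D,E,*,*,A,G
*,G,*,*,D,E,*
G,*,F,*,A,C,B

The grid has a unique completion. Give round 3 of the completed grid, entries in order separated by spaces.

D A C F G B E

Round 3, table 6: round 3 has {A, G, C} and table 6 has {F, A, E, G, C, D}, leaving only B.
Round 1, table 5: round 1 has {B, F, A, E, G} and table 5 has {A, E, G, D}, leaving only C.
Round 1, table 7: round 1 has {B, F, A, E, G, C} and table 7 has {B, F, G, C}, leaving only D.
Round 3, table 7: round 3 has {B, A, G, C} and table 7 has {B, F, G, C, D}, leaving only E.
Round 2, table 5: round 2 has {F, E, G, C, D} and table 5 has {A, E, G, C, D}, leaving only B.
Round 2, table 4: round 2 has {B, F, E, G, C, D} and table 4 has {E, G}, leaving only A.
Round 4, table 1: round 4 has {F, E, G, C, D} and table 1 has {B, E, G, C}, leaving only A.
Round 4, table 2: round 4 has {F, A, E, G, C, D} and table 2 has {F, A, G, C, D}, leaving only B.
Round 5, table 5: round 5 has {A, E, G, C, D} and table 5 has {B, A, E, G, C, D}, leaving only F.
Round 5, table 4: round 5 has {F, A, E, G, C, D} and table 4 has {A, E, G}, leaving only B.
Round 6, table 1: round 6 has {E, G, D} and table 1 has {B, A, E, G, C}, leaving only F.
Round 3, table 1: round 3 has {B, A, E, G, C} and table 1 has {B, F, A, E, G, C}, leaving only D.
Round 3, table 4: round 3 has {B, A, E, G, C, D} and table 4 has {B, A, E, G}, leaving only F.
So round 3 reads: D A C F G B E.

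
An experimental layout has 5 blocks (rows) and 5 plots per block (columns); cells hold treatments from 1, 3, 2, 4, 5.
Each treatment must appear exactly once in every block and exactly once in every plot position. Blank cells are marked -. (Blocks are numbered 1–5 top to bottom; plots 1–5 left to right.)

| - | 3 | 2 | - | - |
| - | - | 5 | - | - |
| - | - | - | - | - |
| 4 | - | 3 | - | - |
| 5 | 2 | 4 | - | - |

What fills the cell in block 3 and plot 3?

Block 3 already has {} and plot 3 already has {3, 2, 4, 5}, so block 3, plot 3 must be 1.

1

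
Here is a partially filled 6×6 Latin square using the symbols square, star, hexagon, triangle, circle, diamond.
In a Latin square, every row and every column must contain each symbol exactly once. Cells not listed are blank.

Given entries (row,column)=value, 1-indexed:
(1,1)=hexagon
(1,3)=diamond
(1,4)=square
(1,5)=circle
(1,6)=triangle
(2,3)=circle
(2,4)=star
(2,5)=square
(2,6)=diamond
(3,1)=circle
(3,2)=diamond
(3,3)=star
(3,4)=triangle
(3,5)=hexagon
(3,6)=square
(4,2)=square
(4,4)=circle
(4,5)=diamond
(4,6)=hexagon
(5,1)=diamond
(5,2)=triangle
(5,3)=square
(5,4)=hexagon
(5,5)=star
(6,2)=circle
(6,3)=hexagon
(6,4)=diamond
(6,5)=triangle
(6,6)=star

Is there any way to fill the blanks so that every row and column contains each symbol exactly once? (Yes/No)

Yes

No row or column among the givens repeats a symbol, and propagating forced cells runs into no contradiction.
One valid completion exists (for instance, hexagon star diamond square circle triangle / triangle hexagon circle star square diamond / circle diamond star triangle hexagon square / star square triangle circle diamond hexagon / diamond triangle square hexagon star circle / square circle hexagon diamond triangle star).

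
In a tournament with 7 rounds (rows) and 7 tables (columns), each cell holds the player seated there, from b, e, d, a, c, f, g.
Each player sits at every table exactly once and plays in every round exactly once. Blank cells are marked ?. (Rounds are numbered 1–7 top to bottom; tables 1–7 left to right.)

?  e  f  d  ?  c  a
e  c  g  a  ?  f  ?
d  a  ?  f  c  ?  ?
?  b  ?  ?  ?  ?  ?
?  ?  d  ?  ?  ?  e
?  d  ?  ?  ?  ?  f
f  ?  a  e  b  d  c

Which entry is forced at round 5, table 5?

a

Round 1, table 5: round 1 has {e, d, a, c, f} and table 5 has {b, c}, leaving only g.
Round 1, table 1: round 1 has {e, d, a, c, f, g} and table 1 has {e, d, f}, leaving only b.
Round 2, table 5: round 2 has {e, a, c, f, g} and table 5 has {b, c, g}, leaving only d.
Round 2, table 7: round 2 has {e, d, a, c, f, g} and table 7 has {e, a, c, f}, leaving only b.
Round 3, table 7: round 3 has {d, a, c, f} and table 7 has {b, e, a, c, f}, leaving only g.
Round 4, table 7: round 4 has {b} and table 7 has {b, e, a, c, f, g}, leaving only d.
Round 7, table 2: round 7 has {b, e, d, a, c, f} and table 2 has {b, e, d, a, c}, leaving only g.
Round 5, table 2: round 5 has {e, d} and table 2 has {b, e, d, a, c, g}, leaving only f.
Round 5 already has {e, d, f} and table 5 already has {b, d, c, g}, so round 5, table 5 must be a.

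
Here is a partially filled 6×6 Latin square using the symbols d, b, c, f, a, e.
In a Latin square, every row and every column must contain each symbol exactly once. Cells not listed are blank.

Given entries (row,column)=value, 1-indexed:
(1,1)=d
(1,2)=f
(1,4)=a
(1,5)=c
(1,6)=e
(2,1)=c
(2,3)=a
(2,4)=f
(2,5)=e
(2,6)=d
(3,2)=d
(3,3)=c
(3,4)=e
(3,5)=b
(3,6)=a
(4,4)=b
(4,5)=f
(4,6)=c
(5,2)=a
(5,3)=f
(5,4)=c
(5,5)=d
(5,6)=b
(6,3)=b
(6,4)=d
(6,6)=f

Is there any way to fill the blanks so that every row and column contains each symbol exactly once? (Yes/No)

Row 1, column 3: row 1 together with column 3 already contain {d, b, c, f, a, e} — every symbol — so nothing can go there. The grid has no valid completion.

No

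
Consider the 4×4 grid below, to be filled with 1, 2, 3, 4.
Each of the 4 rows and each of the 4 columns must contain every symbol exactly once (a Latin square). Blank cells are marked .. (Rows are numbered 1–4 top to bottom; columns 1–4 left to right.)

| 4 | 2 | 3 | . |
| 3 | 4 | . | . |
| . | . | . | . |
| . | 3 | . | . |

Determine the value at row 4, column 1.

1

Row 1, column 4: row 1 has {2, 3, 4} and column 4 has {}, leaving only 1.
Row 2, column 4: row 2 has {3, 4} and column 4 has {1}, leaving only 2.
Row 2, column 3: row 2 has {2, 3, 4} and column 3 has {3}, leaving only 1.
Row 3, column 2: row 3 has {} and column 2 has {2, 3, 4}, leaving only 1.
Row 3, column 1: row 3 has {1} and column 1 has {3, 4}, leaving only 2.
Row 4 already has {3} and column 1 already has {2, 3, 4}, so row 4, column 1 must be 1.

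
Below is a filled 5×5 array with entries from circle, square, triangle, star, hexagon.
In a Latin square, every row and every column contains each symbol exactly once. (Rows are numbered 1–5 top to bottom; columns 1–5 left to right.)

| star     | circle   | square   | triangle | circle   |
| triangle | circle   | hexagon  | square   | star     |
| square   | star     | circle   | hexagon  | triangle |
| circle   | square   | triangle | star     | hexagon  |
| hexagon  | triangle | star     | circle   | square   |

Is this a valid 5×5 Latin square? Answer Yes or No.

No

Row 1 contains circle twice (at columns 2 and 5), so it is not a permutation.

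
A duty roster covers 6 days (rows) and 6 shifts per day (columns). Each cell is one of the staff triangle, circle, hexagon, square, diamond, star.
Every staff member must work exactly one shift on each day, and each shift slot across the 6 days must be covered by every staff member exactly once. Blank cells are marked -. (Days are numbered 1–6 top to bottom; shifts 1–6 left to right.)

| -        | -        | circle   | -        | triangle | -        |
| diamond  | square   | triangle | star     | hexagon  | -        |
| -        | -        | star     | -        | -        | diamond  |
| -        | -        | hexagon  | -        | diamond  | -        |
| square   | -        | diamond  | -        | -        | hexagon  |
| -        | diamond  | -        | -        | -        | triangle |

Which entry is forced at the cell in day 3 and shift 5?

square

Day 2, shift 6: day 2 has {triangle, hexagon, square, diamond, star} and shift 6 has {triangle, hexagon, diamond}, leaving only circle.
Day 6, shift 3: day 6 has {triangle, diamond} and shift 3 has {triangle, circle, hexagon, diamond, star}, leaving only square.
Day 3, shift 5 is narrowed to {circle, square}.
If it were circle, then day 6, shift 5 would be left with no valid symbol.
So day 3, shift 5 must be square.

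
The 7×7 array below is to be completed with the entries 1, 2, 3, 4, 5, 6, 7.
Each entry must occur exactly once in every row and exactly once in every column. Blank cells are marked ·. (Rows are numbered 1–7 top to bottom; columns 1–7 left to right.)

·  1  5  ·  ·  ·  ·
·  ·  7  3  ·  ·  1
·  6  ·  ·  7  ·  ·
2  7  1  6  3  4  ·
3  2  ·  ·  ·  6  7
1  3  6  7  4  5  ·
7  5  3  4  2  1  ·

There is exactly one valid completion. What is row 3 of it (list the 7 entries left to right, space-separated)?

5 6 2 1 7 3 4

Row 1, column 4: row 1 has {1, 5} and column 4 has {3, 4, 6, 7}, leaving only 2.
Row 1, column 5: row 1 has {1, 2, 5} and column 5 has {2, 3, 4, 7}, leaving only 6.
Row 1, column 1: row 1 has {1, 2, 5, 6} and column 1 has {1, 2, 3, 7}, leaving only 4.
Row 3, column 1: row 3 has {6, 7} and column 1 has {1, 2, 3, 4, 7}, leaving only 5.
Row 3, column 4: row 3 has {5, 6, 7} and column 4 has {2, 3, 4, 6, 7}, leaving only 1.
Row 1, column 7: row 1 has {1, 2, 4, 5, 6} and column 7 has {1, 7}, leaving only 3.
Row 1, column 6: row 1 has {1, 2, 3, 4, 5, 6} and column 6 has {1, 4, 5, 6}, leaving only 7.
Row 2, column 1: row 2 has {1, 3, 7} and column 1 has {1, 2, 3, 4, 5, 7}, leaving only 6.
Row 2, column 2: row 2 has {1, 3, 6, 7} and column 2 has {1, 2, 3, 5, 6, 7}, leaving only 4.
Row 2, column 5: row 2 has {1, 3, 4, 6, 7} and column 5 has {2, 3, 4, 6, 7}, leaving only 5.
Row 2, column 6: row 2 has {1, 3, 4, 5, 6, 7} and column 6 has {1, 4, 5, 6, 7}, leaving only 2.
Row 3, column 6: row 3 has {1, 5, 6, 7} and column 6 has {1, 2, 4, 5, 6, 7}, leaving only 3.
Row 4, column 7: row 4 has {1, 2, 3, 4, 6, 7} and column 7 has {1, 3, 7}, leaving only 5.
Row 5, column 3: row 5 has {2, 3, 6, 7} and column 3 has {1, 3, 5, 6, 7}, leaving only 4.
Row 3, column 3: row 3 has {1, 3, 5, 6, 7} and column 3 has {1, 3, 4, 5, 6, 7}, leaving only 2.
Row 3, column 7: row 3 has {1, 2, 3, 5, 6, 7} and column 7 has {1, 3, 5, 7}, leaving only 4.
So row 3 reads: 5 6 2 1 7 3 4.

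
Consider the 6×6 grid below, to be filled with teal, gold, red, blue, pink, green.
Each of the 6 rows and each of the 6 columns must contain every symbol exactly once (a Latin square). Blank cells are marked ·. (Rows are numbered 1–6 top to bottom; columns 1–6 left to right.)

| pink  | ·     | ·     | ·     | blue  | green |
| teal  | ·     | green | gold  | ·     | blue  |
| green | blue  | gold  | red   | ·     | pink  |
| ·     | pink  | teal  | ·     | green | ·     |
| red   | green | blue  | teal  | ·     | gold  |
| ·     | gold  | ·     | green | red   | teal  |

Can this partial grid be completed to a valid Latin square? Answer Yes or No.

Row 1, column 4: row 1 together with column 4 already contain {teal, gold, red, blue, pink, green} — every symbol — so nothing can go there. The grid has no valid completion.

No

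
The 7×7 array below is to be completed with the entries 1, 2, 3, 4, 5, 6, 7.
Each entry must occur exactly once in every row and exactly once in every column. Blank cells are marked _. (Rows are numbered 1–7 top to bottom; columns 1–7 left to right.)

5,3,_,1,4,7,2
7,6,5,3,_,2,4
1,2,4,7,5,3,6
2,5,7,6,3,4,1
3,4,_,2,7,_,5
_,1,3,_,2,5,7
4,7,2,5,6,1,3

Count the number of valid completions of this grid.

Row 1, column 3: eliminating its row and column leaves {6}.
Row 2, column 5: eliminating its row and column leaves {1}.
Row 5, column 3: eliminating its row and column leaves {1, 6}.
Row 5, column 6: eliminating its row and column leaves {6}.
Row 6, column 1: eliminating its row and column leaves {6}.
Row 6, column 4: eliminating its row and column leaves {4}.
Only one assignment across all blanks avoids any row or column repeat, giving 1 completion.

1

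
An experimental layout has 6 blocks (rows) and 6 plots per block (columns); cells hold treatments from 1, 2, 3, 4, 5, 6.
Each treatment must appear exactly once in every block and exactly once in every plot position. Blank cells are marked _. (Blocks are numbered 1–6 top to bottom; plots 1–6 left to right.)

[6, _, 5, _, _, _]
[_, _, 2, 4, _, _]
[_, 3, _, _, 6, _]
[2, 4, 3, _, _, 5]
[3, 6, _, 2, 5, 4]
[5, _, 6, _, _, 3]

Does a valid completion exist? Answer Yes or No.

No

Block 2, plot 1: block 2 has {2, 4} and plot 1 has {2, 3, 5, 6}, so it must be 1.
Block 2, plot 2: block 2 has {1, 2, 4} and plot 2 has {3, 4, 6}, so it must be 5.
Block 2, plot 5: block 2 has {1, 2, 4, 5} and plot 5 has {5, 6}, so it must be 3.
Block 2, plot 6: block 2 has {1, 2, 3, 4, 5} and plot 6 has {3, 4, 5}, so it must be 6.
Block 3, plot 1: block 3 has {3, 6} and plot 1 has {1, 2, 3, 5, 6}, so it must be 4.
Block 3, plot 3: block 3 has {3, 4, 6} and plot 3 has {2, 3, 5, 6}, so it must be 1.
Now block 5, plot 3: block 5 together with plot 3 already contain {1, 2, 3, 4, 5, 6} — every symbol — so nothing can go there. The grid has no valid completion.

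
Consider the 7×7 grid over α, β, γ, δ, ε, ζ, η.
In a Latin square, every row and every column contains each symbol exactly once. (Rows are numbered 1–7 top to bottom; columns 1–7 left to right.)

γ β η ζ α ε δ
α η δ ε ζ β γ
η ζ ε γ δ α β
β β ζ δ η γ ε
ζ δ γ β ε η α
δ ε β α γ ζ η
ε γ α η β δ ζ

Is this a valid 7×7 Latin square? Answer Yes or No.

Column 2 contains β twice (at rows 1 and 4), so it is not a permutation.

No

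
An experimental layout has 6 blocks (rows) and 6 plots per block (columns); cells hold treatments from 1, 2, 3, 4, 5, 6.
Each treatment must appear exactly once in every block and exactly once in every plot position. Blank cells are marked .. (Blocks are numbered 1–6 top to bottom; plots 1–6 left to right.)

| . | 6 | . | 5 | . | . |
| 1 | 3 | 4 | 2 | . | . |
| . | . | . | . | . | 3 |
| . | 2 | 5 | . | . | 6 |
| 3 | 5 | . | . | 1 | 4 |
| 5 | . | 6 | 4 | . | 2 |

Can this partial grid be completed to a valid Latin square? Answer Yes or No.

No

Block 1, plot 6: block 1 has {5, 6} and plot 6 has {2, 3, 4, 6}, so it must be 1.
Block 2, plot 6: block 2 has {1, 2, 3, 4} and plot 6 has {1, 2, 3, 4, 6}, so it must be 5.
Block 2, plot 5: block 2 has {1, 2, 3, 4, 5} and plot 5 has {1}, so it must be 6.
Block 4, plot 1: block 4 has {2, 5, 6} and plot 1 has {1, 3, 5}, so it must be 4.
Block 1, plot 1: block 1 has {1, 5, 6} and plot 1 has {1, 3, 4, 5}, so it must be 2.
Block 1, plot 3: block 1 has {1, 2, 5, 6} and plot 3 has {4, 5, 6}, so it must be 3.
Block 1, plot 5: block 1 has {1, 2, 3, 5, 6} and plot 5 has {1, 6}, so it must be 4.
Block 3, plot 1: block 3 has {3} and plot 1 has {1, 2, 3, 4, 5}, so it must be 6.
Block 3, plot 4: block 3 has {3, 6} and plot 4 has {2, 4, 5}, so it must be 1.
Block 3, plot 2: block 3 has {1, 3, 6} and plot 2 has {2, 3, 5, 6}, so it must be 4.
Block 3, plot 3: block 3 has {1, 3, 4, 6} and plot 3 has {3, 4, 5, 6}, so it must be 2.
Now block 5, plot 3: block 5 together with plot 3 already contain {1, 2, 3, 4, 5, 6} — every symbol — so nothing can go there. The grid has no valid completion.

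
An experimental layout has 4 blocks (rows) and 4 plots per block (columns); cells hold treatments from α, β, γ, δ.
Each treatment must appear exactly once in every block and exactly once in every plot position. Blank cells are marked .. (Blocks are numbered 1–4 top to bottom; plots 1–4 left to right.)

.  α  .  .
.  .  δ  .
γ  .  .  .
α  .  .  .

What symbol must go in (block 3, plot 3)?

α

Block 2, plot 1: block 2 has {δ} and plot 1 has {α, γ}, leaving only β.
Block 1, plot 1: block 1 has {α} and plot 1 has {α, β, γ}, leaving only δ.
Block 2, plot 2: block 2 has {β, δ} and plot 2 has {α}, leaving only γ.
Block 2, plot 4: block 2 has {β, γ, δ} and plot 4 has {}, leaving only α.
Block 3, plot 3 is narrowed to {α, β}.
If it were β, then block 4, plot 3 would be left with no valid symbol.
So block 3, plot 3 must be α.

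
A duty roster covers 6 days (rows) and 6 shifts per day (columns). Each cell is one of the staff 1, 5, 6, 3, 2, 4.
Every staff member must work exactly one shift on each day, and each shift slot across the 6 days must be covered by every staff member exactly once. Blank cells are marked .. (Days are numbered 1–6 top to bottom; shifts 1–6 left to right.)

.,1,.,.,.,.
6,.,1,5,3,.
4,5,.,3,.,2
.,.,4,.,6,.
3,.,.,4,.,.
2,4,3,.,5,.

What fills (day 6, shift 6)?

Day 1, shift 1: day 1 has {1} and shift 1 has {6, 3, 2, 4}, leaving only 5.
Day 2, shift 2: day 2 has {1, 5, 6, 3} and shift 2 has {1, 5, 4}, leaving only 2.
Day 2, shift 6: day 2 has {1, 5, 6, 3, 2} and shift 6 has {2}, leaving only 4.
Day 3, shift 3: day 3 has {5, 3, 2, 4} and shift 3 has {1, 3, 4}, leaving only 6.
Day 1, shift 3: day 1 has {1, 5} and shift 3 has {1, 6, 3, 4}, leaving only 2.
Day 1, shift 4: day 1 has {1, 5, 2} and shift 4 has {5, 3, 4}, leaving only 6.
Day 1, shift 5: day 1 has {1, 5, 6, 2} and shift 5 has {5, 6, 3}, leaving only 4.
Day 1, shift 6: day 1 has {1, 5, 6, 2, 4} and shift 6 has {2, 4}, leaving only 3.
Day 3, shift 5: day 3 has {5, 6, 3, 2, 4} and shift 5 has {5, 6, 3, 4}, leaving only 1.
Day 4, shift 1: day 4 has {6, 4} and shift 1 has {5, 6, 3, 2, 4}, leaving only 1.
Day 4, shift 2: day 4 has {1, 6, 4} and shift 2 has {1, 5, 2, 4}, leaving only 3.
Day 4, shift 4: day 4 has {1, 6, 3, 4} and shift 4 has {5, 6, 3, 4}, leaving only 2.
Day 4, shift 6: day 4 has {1, 6, 3, 2, 4} and shift 6 has {3, 2, 4}, leaving only 5.
Day 5, shift 2: day 5 has {3, 4} and shift 2 has {1, 5, 3, 2, 4}, leaving only 6.
Day 5, shift 3: day 5 has {6, 3, 4} and shift 3 has {1, 6, 3, 2, 4}, leaving only 5.
Day 5, shift 5: day 5 has {5, 6, 3, 4} and shift 5 has {1, 5, 6, 3, 4}, leaving only 2.
Day 5, shift 6: day 5 has {5, 6, 3, 2, 4} and shift 6 has {5, 3, 2, 4}, leaving only 1.
Day 6 already has {5, 3, 2, 4} and shift 6 already has {1, 5, 3, 2, 4}, so day 6, shift 6 must be 6.

6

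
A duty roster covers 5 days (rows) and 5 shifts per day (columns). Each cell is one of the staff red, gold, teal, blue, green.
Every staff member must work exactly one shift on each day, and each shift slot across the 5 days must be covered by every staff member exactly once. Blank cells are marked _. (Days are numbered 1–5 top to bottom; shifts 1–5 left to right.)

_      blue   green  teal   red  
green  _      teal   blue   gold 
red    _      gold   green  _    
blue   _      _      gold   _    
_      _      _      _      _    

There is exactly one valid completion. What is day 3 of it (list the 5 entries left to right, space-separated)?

Day 3, shift 2: day 3 has {red, gold, green} and shift 2 has {blue}, leaving only teal.
Day 3, shift 5: day 3 has {red, gold, teal, green} and shift 5 has {red, gold}, leaving only blue.
So day 3 reads: red teal gold green blue.

red teal gold green blue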